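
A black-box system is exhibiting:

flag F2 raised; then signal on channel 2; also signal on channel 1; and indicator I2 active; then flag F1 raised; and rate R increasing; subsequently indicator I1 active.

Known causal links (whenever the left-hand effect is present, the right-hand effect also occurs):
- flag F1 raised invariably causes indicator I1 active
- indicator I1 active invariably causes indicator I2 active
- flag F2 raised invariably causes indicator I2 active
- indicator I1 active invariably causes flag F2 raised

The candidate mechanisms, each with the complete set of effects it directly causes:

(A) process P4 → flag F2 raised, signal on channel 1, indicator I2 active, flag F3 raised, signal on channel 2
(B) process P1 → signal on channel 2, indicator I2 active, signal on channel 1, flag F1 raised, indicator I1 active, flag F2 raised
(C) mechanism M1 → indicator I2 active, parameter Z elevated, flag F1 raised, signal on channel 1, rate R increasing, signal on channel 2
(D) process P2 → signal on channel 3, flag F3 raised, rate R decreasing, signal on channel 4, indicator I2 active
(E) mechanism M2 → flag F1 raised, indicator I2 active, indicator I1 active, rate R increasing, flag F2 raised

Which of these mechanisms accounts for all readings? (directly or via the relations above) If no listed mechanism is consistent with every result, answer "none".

C

For each candidate, compare predicted effects to what was observed:
(A) process P4 — flag F2 raised match; signal on channel 2 match; signal on channel 1 match; indicator I2 active match; flag F1 raised miss; rate R increasing miss; indicator I1 active miss
(B) process P1 — does not account for rate R increasing
(C) mechanism M1 — accounts for every observation (flag F2 raised by flag F1 raised → indicator I1 active → flag F2 raised)
(D) process P2 — flag F2 raised miss; signal on channel 2 miss; signal on channel 1 miss; indicator I2 active match; flag F1 raised miss; rate R increasing miss; indicator I1 active miss
(E) mechanism M2 — flag F2 raised match; signal on channel 2 miss; signal on channel 1 miss; indicator I2 active match; flag F1 raised match; rate R increasing match; indicator I1 active match
Only (C) is consistent with every observation.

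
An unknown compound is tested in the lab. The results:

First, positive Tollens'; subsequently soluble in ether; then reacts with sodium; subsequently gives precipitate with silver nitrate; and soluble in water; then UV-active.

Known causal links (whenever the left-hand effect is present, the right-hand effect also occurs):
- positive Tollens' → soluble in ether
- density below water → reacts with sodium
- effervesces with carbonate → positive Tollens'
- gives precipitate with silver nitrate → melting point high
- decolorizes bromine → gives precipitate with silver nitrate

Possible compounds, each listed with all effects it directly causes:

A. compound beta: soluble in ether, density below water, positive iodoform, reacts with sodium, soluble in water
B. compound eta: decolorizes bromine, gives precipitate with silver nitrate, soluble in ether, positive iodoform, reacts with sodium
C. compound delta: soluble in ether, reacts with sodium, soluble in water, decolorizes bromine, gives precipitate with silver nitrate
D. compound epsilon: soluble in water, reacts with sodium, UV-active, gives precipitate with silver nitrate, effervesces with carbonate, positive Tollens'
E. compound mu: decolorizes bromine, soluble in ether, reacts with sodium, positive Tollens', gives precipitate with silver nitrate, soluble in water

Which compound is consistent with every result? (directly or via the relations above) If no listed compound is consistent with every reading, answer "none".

Checking each candidate against the observations:
(A) compound beta — does not account for positive Tollens', gives precipitate with silver nitrate, UV-active
(B) compound eta — does not account for positive Tollens', soluble in water, UV-active
(C) compound delta — positive Tollens' miss; soluble in ether match; reacts with sodium match; gives precipitate with silver nitrate match; soluble in water match; UV-active miss
(D) compound epsilon — accounts for every observation (soluble in ether by positive Tollens' → soluble in ether)
(E) compound mu — does not account for UV-active
(D) alone accounts for all the evidence.

D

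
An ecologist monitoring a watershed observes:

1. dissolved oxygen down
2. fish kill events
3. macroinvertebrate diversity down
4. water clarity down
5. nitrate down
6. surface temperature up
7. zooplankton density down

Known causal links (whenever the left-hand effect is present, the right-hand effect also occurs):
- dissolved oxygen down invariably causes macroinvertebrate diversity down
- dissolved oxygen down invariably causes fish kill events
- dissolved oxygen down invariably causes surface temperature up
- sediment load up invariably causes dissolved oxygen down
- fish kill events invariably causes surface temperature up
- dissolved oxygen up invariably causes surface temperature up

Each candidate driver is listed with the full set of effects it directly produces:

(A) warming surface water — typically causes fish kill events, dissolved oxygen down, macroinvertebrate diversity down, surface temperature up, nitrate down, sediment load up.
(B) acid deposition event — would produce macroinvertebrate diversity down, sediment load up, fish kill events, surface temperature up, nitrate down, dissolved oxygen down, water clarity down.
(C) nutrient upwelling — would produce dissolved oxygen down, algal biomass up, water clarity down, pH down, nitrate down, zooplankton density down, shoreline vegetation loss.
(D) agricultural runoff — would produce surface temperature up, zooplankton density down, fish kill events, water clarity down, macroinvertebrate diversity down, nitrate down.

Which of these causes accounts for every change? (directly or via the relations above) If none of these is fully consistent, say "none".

C

Per-candidate check:
(A) warming surface water — dissolved oxygen down match; fish kill events match; macroinvertebrate diversity down match; water clarity down miss; nitrate down match; surface temperature up match; zooplankton density down miss
(B) acid deposition event — does not account for zooplankton density down
(C) nutrient upwelling — dissolved oxygen down match; fish kill events match (via dissolved oxygen down → fish kill events); macroinvertebrate diversity down match (via dissolved oxygen down → macroinvertebrate diversity down); water clarity down match; nitrate down match; surface temperature up match (via dissolved oxygen down → surface temperature up); zooplankton density down match
(D) agricultural runoff — does not account for dissolved oxygen down
(C) is the only candidate with no mismatches.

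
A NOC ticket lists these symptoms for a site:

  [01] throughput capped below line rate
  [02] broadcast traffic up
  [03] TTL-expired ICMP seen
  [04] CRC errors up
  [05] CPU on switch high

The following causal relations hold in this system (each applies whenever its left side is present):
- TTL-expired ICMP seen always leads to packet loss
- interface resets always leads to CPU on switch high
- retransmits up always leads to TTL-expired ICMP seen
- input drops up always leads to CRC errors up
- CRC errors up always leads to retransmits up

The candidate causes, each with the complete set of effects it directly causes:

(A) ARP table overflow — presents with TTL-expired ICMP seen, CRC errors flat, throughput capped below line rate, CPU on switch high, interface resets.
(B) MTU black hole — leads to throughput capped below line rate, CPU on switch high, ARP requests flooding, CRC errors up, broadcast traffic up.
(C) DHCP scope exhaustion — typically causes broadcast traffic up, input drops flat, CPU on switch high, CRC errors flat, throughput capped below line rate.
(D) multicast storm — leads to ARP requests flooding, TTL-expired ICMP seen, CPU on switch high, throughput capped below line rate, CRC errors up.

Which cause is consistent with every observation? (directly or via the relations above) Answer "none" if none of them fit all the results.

B

Checking each candidate against the observations:
(A) ARP table overflow — throughput capped below line rate ✓; broadcast traffic up ✗; TTL-expired ICMP seen ✓; CRC errors up ✗; CPU on switch high ✓
(B) MTU black hole — accounts for every observation (TTL-expired ICMP seen via CRC errors up → retransmits up → TTL-expired ICMP seen)
(C) DHCP scope exhaustion — throughput capped below line rate ✓; broadcast traffic up ✓; TTL-expired ICMP seen ✗; CRC errors up ✗; CPU on switch high ✓
(D) multicast storm — throughput capped below line rate ✓; broadcast traffic up ✗; TTL-expired ICMP seen ✓; CRC errors up ✓; CPU on switch high ✓
(B) is the only candidate with no mismatches.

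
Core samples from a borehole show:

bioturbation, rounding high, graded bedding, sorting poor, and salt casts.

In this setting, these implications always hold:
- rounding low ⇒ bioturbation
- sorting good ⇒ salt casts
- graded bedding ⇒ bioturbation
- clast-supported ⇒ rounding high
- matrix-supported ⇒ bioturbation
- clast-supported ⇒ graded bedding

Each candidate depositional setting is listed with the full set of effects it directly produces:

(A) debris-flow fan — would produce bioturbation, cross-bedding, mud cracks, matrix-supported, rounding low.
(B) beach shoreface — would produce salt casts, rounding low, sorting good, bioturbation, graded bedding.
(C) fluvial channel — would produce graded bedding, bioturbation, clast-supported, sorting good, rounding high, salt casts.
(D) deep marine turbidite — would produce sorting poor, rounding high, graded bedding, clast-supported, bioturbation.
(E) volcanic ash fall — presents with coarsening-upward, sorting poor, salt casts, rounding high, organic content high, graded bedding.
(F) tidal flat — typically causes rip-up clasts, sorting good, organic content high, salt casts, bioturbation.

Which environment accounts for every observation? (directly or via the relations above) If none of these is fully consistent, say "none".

Testing each hypothesis:
(A) debris-flow fan — bioturbation ✓; rounding high ✗; graded bedding ✗; sorting poor ✗; salt casts ✗
(B) beach shoreface — fails on rounding high, sorting poor (predicts rounding low, not rounding high; predicts sorting good, not sorting poor)
(C) fluvial channel — bioturbation ✓; rounding high ✓; graded bedding ✓; sorting poor ✗; salt casts ✓
(D) deep marine turbidite — bioturbation ✓; rounding high ✓; graded bedding ✓; sorting poor ✓; salt casts ✗
(E) volcanic ash fall — accounts for every observation (bioturbation via graded bedding → bioturbation)
(F) tidal flat — fails on rounding high, graded bedding, sorting poor (predicts sorting good, not sorting poor)
(E) alone accounts for all the evidence.

E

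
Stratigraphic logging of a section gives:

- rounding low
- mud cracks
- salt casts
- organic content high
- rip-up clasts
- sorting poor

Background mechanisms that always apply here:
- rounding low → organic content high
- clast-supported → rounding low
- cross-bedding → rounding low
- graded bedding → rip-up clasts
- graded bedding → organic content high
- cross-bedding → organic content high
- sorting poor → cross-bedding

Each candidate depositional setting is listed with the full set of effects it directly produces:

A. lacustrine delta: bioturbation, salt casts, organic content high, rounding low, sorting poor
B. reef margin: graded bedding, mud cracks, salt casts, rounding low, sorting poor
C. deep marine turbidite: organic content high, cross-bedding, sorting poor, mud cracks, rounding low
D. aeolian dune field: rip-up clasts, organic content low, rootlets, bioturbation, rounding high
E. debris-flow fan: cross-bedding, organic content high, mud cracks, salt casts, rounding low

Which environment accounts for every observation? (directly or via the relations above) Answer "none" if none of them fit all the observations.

Per-candidate check:
(A) lacustrine delta — does not account for mud cracks, rip-up clasts
(B) reef margin — rounding low match; mud cracks match; salt casts match; organic content high match (via rounding low → organic content high); rip-up clasts match (via graded bedding → rip-up clasts); sorting poor match
(C) deep marine turbidite — rounding low match; mud cracks match; salt casts miss; organic content high match; rip-up clasts miss; sorting poor match
(D) aeolian dune field — rounding low miss; mud cracks miss; salt casts miss; organic content high miss; rip-up clasts match; sorting poor miss
(E) debris-flow fan — rounding low match; mud cracks match; salt casts match; organic content high match; rip-up clasts miss; sorting poor miss
(B) is the only candidate with no mismatches.

B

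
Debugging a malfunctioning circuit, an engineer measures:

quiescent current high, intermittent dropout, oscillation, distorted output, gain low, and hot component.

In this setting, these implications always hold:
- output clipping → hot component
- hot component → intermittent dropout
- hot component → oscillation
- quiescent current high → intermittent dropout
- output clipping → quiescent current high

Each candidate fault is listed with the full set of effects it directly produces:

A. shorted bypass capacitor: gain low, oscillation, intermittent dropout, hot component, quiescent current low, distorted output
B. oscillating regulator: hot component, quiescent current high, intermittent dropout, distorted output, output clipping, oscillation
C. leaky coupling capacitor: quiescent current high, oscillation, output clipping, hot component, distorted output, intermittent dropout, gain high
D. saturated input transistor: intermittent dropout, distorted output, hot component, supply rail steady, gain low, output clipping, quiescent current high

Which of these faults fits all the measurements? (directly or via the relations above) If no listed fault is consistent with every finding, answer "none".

D

Per-candidate check:
(A) shorted bypass capacitor — fails on quiescent current high (predicts quiescent current low, not quiescent current high)
(B) oscillating regulator — quiescent current high match; intermittent dropout match; oscillation match; distorted output match; gain low miss; hot component match
(C) leaky coupling capacitor — fails on gain low (predicts gain high, not gain low)
(D) saturated input transistor — quiescent current high match; intermittent dropout match; oscillation match (by hot component → oscillation); distorted output match; gain low match; hot component match
(D) alone accounts for all the evidence.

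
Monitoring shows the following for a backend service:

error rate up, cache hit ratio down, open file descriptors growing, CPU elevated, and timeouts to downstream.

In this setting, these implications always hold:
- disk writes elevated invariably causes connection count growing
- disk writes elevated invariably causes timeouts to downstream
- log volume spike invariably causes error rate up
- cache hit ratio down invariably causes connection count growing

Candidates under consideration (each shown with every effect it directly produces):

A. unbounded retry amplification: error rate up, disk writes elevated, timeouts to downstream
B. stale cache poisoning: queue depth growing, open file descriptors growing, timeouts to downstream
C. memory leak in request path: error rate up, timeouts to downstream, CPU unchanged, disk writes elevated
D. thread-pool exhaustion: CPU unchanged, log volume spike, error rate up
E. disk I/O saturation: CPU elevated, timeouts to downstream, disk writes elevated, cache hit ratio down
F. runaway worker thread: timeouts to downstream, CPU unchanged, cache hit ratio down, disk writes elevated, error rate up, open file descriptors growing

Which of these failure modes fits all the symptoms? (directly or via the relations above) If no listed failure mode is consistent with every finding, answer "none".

none

Per-candidate check:
(A) unbounded retry amplification — error rate up match; cache hit ratio down miss; open file descriptors growing miss; CPU elevated miss; timeouts to downstream match
(B) stale cache poisoning — does not account for error rate up, cache hit ratio down, CPU elevated
(C) memory leak in request path — fails on cache hit ratio down, open file descriptors growing, CPU elevated (predicts CPU unchanged, not CPU elevated)
(D) thread-pool exhaustion — error rate up match; cache hit ratio down miss; open file descriptors growing miss; CPU elevated miss; timeouts to downstream miss
(E) disk I/O saturation — error rate up miss; cache hit ratio down match; open file descriptors growing miss; CPU elevated match; timeouts to downstream match
(F) runaway worker thread — error rate up match; cache hit ratio down match; open file descriptors growing match; CPU elevated miss; timeouts to downstream match
None of the listed candidates fits everything.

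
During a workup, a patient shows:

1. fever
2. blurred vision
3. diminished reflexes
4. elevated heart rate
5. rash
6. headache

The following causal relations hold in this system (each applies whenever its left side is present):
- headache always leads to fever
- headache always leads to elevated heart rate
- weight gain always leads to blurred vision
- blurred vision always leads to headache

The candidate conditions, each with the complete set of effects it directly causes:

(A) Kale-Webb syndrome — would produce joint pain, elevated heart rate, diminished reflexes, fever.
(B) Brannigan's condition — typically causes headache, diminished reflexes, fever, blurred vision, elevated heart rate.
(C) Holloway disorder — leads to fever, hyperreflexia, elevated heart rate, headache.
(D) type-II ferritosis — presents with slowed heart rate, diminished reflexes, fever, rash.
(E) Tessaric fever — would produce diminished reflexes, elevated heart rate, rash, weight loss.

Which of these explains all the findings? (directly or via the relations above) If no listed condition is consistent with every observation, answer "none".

none

For each candidate, compare predicted effects to what was observed:
(A) Kale-Webb syndrome — fever ✓; blurred vision ✗; diminished reflexes ✓; elevated heart rate ✓; rash ✗; headache ✗
(B) Brannigan's condition — does not account for rash
(C) Holloway disorder — fails on blurred vision, diminished reflexes, rash (predicts hyperreflexia, not diminished reflexes)
(D) type-II ferritosis — fever ✓; blurred vision ✗; diminished reflexes ✓; elevated heart rate ✗; rash ✓; headache ✗
(E) Tessaric fever — fever ✗; blurred vision ✗; diminished reflexes ✓; elevated heart rate ✓; rash ✓; headache ✗
No candidate is consistent with all observations.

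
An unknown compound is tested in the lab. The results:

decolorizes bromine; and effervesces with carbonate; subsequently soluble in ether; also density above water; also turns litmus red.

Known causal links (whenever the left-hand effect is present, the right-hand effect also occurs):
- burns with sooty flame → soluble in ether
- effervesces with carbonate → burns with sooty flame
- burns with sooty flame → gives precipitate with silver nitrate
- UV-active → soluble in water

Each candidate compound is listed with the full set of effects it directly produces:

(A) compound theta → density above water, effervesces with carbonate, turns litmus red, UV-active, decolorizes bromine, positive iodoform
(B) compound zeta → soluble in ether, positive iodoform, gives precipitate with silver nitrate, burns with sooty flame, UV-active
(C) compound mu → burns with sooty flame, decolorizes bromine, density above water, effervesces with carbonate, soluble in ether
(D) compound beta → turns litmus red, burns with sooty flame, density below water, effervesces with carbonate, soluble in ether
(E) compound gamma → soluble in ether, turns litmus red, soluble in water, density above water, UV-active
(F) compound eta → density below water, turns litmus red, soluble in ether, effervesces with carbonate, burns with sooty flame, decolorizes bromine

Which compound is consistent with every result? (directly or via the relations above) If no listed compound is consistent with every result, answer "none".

A

Checking each candidate against the observations:
(A) compound theta — decolorizes bromine match; effervesces with carbonate match; soluble in ether match (via effervesces with carbonate → burns with sooty flame → soluble in ether); density above water match; turns litmus red match
(B) compound zeta — does not account for decolorizes bromine, effervesces with carbonate, density above water, turns litmus red
(C) compound mu — decolorizes bromine match; effervesces with carbonate match; soluble in ether match; density above water match; turns litmus red miss
(D) compound beta — decolorizes bromine miss; effervesces with carbonate match; soluble in ether match; density above water miss; turns litmus red match
(E) compound gamma — does not account for decolorizes bromine, effervesces with carbonate
(F) compound eta — decolorizes bromine match; effervesces with carbonate match; soluble in ether match; density above water miss; turns litmus red match
(A) is the only candidate with no mismatches.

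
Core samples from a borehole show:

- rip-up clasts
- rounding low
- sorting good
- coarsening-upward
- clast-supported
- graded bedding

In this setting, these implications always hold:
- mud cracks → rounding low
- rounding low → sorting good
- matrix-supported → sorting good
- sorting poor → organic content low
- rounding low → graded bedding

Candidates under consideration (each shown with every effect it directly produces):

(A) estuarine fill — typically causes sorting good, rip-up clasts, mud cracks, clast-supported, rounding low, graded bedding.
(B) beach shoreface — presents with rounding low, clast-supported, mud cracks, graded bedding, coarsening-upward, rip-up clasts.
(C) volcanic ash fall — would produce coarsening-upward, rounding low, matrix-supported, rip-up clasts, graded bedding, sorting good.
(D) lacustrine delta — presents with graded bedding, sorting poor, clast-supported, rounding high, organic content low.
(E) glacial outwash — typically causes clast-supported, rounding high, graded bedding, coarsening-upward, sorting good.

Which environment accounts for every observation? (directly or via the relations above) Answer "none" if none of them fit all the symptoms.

Checking each candidate against the observations:
(A) estuarine fill — does not account for coarsening-upward
(B) beach shoreface — accounts for every observation (sorting good via rounding low → sorting good)
(C) volcanic ash fall — fails on clast-supported (predicts matrix-supported, not clast-supported)
(D) lacustrine delta — rip-up clasts -; rounding low -; sorting good -; coarsening-upward -; clast-supported +; graded bedding +
(E) glacial outwash — fails on rip-up clasts, rounding low (predicts rounding high, not rounding low)
(B) alone accounts for all the evidence.

B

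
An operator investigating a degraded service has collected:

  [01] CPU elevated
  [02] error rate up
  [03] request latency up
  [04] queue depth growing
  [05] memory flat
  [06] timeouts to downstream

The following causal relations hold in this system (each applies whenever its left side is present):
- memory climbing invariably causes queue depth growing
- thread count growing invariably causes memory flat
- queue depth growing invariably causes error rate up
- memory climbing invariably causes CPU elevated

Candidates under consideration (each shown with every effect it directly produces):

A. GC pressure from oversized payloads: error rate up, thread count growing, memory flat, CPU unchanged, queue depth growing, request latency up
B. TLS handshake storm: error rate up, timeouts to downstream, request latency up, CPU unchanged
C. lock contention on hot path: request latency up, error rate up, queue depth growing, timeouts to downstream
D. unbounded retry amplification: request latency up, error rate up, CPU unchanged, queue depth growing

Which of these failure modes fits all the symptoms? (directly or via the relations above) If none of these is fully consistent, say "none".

Testing each hypothesis:
(A) GC pressure from oversized payloads — CPU elevated miss; error rate up match; request latency up match; queue depth growing match; memory flat match; timeouts to downstream miss
(B) TLS handshake storm — fails on CPU elevated, queue depth growing, memory flat (predicts CPU unchanged, not CPU elevated)
(C) lock contention on hot path — does not account for CPU elevated, memory flat
(D) unbounded retry amplification — CPU elevated miss; error rate up match; request latency up match; queue depth growing match; memory flat miss; timeouts to downstream miss
No candidate is consistent with all observations.

none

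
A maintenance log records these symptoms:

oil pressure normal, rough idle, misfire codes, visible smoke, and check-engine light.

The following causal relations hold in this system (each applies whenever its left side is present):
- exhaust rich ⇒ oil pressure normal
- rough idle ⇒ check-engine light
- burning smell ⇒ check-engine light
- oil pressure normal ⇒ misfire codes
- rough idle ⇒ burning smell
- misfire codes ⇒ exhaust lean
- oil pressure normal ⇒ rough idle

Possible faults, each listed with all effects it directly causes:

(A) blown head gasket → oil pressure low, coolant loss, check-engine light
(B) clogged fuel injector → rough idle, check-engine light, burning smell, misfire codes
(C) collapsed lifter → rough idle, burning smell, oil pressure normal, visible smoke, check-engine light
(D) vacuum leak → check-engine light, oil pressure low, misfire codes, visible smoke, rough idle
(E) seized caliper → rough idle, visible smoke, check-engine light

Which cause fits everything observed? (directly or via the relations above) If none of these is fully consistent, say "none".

Per-candidate check:
(A) blown head gasket — fails on oil pressure normal, rough idle, misfire codes, visible smoke (predicts oil pressure low, not oil pressure normal)
(B) clogged fuel injector — oil pressure normal -; rough idle +; misfire codes +; visible smoke -; check-engine light +
(C) collapsed lifter — oil pressure normal +; rough idle +; misfire codes + (by oil pressure normal → misfire codes); visible smoke +; check-engine light +
(D) vacuum leak — oil pressure normal -; rough idle +; misfire codes +; visible smoke +; check-engine light +
(E) seized caliper — oil pressure normal -; rough idle +; misfire codes -; visible smoke +; check-engine light +
(C) is the only candidate with no mismatches.

C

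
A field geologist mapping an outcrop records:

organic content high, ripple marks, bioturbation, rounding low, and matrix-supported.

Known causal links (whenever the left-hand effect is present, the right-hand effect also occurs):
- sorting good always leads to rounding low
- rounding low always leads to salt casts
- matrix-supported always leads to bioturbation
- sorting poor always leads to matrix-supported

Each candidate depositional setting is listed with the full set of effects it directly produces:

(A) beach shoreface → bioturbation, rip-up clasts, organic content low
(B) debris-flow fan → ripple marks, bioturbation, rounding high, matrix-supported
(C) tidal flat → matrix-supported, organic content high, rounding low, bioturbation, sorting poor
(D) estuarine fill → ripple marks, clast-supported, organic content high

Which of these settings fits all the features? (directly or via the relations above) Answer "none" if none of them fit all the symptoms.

Testing each hypothesis:
(A) beach shoreface — organic content high ✗; ripple marks ✗; bioturbation ✓; rounding low ✗; matrix-supported ✗
(B) debris-flow fan — organic content high ✗; ripple marks ✓; bioturbation ✓; rounding low ✗; matrix-supported ✓
(C) tidal flat — organic content high ✓; ripple marks ✗; bioturbation ✓; rounding low ✓; matrix-supported ✓
(D) estuarine fill — fails on bioturbation, rounding low, matrix-supported (predicts clast-supported, not matrix-supported)
None of the listed candidates fits everything.

none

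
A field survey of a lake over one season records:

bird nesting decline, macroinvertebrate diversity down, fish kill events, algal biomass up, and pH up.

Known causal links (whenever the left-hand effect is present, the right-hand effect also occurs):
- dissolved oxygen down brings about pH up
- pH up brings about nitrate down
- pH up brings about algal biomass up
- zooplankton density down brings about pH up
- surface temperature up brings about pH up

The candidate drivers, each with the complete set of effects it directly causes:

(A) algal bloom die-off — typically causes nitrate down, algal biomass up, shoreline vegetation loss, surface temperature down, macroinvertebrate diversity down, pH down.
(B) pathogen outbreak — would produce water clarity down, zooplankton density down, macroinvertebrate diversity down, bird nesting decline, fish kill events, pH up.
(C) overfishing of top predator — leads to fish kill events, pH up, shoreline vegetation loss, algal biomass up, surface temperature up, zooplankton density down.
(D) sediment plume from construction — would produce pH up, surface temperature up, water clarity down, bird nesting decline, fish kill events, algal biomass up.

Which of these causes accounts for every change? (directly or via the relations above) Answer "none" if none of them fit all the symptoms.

B

Testing each hypothesis:
(A) algal bloom die-off — bird nesting decline miss; macroinvertebrate diversity down match; fish kill events miss; algal biomass up match; pH up miss
(B) pathogen outbreak — accounts for every observation (algal biomass up by pH up → algal biomass up)
(C) overfishing of top predator — does not account for bird nesting decline, macroinvertebrate diversity down
(D) sediment plume from construction — does not account for macroinvertebrate diversity down
(B) alone accounts for all the evidence.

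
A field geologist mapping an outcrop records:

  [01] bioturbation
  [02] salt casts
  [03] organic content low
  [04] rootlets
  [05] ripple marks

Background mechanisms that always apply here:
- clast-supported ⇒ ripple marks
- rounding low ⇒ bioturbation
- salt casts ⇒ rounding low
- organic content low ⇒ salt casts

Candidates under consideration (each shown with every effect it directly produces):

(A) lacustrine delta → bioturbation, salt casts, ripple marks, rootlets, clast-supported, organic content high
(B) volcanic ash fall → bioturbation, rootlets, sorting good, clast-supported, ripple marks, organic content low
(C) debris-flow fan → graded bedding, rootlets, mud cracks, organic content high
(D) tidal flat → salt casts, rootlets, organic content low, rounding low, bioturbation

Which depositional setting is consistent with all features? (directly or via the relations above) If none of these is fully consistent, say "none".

B

Checking each candidate against the observations:
(A) lacustrine delta — fails on organic content low (predicts organic content high, not organic content low)
(B) volcanic ash fall — bioturbation yes; salt casts yes (through organic content low → salt casts); organic content low yes; rootlets yes; ripple marks yes
(C) debris-flow fan — fails on bioturbation, salt casts, organic content low, ripple marks (predicts organic content high, not organic content low)
(D) tidal flat — bioturbation yes; salt casts yes; organic content low yes; rootlets yes; ripple marks NO
(B) is the only candidate with no mismatches.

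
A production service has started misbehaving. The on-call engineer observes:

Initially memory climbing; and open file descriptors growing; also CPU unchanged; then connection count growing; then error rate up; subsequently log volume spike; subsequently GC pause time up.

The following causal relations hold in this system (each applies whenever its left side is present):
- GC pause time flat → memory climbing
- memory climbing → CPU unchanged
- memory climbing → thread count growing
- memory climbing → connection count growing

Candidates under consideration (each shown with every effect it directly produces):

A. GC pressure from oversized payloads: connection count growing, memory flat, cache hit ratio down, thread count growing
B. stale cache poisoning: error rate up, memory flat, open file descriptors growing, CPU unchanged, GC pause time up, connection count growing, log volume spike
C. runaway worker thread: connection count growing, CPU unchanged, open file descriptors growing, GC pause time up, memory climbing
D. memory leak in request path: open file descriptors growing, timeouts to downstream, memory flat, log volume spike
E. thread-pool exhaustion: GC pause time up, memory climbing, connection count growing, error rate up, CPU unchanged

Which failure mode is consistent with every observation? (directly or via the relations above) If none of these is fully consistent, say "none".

For each candidate, compare predicted effects to what was observed:
(A) GC pressure from oversized payloads — memory climbing ✗; open file descriptors growing ✗; CPU unchanged ✗; connection count growing ✓; error rate up ✗; log volume spike ✗; GC pause time up ✗
(B) stale cache poisoning — fails on memory climbing (predicts memory flat, not memory climbing)
(C) runaway worker thread — does not account for error rate up, log volume spike
(D) memory leak in request path — memory climbing ✗; open file descriptors growing ✓; CPU unchanged ✗; connection count growing ✗; error rate up ✗; log volume spike ✓; GC pause time up ✗
(E) thread-pool exhaustion — does not account for open file descriptors growing, log volume spike
No candidate is consistent with all observations.

none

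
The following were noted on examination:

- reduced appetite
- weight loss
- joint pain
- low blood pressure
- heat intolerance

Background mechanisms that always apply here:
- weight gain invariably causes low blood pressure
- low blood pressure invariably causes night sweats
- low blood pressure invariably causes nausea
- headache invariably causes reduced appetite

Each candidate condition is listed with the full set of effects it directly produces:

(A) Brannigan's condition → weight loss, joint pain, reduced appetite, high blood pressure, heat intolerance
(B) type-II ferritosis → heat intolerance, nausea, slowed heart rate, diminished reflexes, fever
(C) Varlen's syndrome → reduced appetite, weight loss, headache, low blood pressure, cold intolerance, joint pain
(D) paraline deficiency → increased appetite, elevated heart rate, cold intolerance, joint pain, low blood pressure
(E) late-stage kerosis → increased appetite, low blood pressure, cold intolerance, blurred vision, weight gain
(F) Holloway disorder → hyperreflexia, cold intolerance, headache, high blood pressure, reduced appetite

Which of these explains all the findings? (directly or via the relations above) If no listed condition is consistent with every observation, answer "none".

none

Testing each hypothesis:
(A) Brannigan's condition — reduced appetite match; weight loss match; joint pain match; low blood pressure miss; heat intolerance match
(B) type-II ferritosis — does not account for reduced appetite, weight loss, joint pain, low blood pressure
(C) Varlen's syndrome — reduced appetite match; weight loss match; joint pain match; low blood pressure match; heat intolerance miss
(D) paraline deficiency — reduced appetite miss; weight loss miss; joint pain match; low blood pressure match; heat intolerance miss
(E) late-stage kerosis — fails on reduced appetite, weight loss, joint pain, heat intolerance (predicts increased appetite, not reduced appetite; predicts weight gain, not weight loss; predicts cold intolerance, not heat intolerance)
(F) Holloway disorder — fails on weight loss, joint pain, low blood pressure, heat intolerance (predicts high blood pressure, not low blood pressure; predicts cold intolerance, not heat intolerance)
No candidate is consistent with all observations.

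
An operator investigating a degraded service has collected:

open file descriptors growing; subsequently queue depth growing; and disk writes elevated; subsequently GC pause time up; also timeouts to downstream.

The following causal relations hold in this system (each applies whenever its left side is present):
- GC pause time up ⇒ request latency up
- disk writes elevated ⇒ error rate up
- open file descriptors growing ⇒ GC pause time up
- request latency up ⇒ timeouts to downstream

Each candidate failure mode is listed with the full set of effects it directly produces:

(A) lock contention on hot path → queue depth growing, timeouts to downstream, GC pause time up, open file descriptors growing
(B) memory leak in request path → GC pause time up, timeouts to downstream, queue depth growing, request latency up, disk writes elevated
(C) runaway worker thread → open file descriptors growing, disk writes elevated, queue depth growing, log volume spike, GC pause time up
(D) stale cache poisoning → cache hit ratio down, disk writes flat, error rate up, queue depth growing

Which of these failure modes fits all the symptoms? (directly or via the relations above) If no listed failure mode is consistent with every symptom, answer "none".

C

Testing each hypothesis:
(A) lock contention on hot path — open file descriptors growing yes; queue depth growing yes; disk writes elevated NO; GC pause time up yes; timeouts to downstream yes
(B) memory leak in request path — open file descriptors growing NO; queue depth growing yes; disk writes elevated yes; GC pause time up yes; timeouts to downstream yes
(C) runaway worker thread — open file descriptors growing yes; queue depth growing yes; disk writes elevated yes; GC pause time up yes; timeouts to downstream yes (via GC pause time up → request latency up → timeouts to downstream)
(D) stale cache poisoning — fails on open file descriptors growing, disk writes elevated, GC pause time up, timeouts to downstream (predicts disk writes flat, not disk writes elevated)
(C) alone accounts for all the evidence.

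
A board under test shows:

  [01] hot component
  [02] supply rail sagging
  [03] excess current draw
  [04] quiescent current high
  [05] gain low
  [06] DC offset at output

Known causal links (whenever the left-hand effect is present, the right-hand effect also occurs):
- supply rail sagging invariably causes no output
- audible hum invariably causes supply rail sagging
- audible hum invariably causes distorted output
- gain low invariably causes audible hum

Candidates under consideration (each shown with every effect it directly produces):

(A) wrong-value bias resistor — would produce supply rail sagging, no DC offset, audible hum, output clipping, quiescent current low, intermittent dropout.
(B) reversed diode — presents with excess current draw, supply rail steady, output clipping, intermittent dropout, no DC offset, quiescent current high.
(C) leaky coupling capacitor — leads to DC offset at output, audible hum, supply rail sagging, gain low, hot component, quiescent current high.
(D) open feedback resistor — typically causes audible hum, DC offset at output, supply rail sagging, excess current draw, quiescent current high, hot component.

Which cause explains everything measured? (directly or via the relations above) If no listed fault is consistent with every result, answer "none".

none

Per-candidate check:
(A) wrong-value bias resistor — fails on hot component, excess current draw, quiescent current high, gain low, DC offset at output (predicts quiescent current low, not quiescent current high; predicts no DC offset, not DC offset at output)
(B) reversed diode — fails on hot component, supply rail sagging, gain low, DC offset at output (predicts supply rail steady, not supply rail sagging; predicts no DC offset, not DC offset at output)
(C) leaky coupling capacitor — hot component +; supply rail sagging +; excess current draw -; quiescent current high +; gain low +; DC offset at output +
(D) open feedback resistor — hot component +; supply rail sagging +; excess current draw +; quiescent current high +; gain low -; DC offset at output +
Every candidate fails on at least one observation.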